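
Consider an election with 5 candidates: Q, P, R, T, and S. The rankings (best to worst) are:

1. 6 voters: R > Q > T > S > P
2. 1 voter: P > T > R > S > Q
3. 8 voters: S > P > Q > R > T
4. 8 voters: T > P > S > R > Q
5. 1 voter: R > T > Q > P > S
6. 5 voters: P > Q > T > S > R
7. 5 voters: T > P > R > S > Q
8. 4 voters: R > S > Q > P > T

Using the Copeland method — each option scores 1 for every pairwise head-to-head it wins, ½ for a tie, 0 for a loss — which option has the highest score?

Q: beats T; loses to P, R, and S → score 1.
P: beats Q, R, and S; loses to T → score 3.
R: beats Q; ties T; loses to P and S → score 1.5.
T: beats P and S; ties R; loses to Q → score 2.5.
S: beats Q and R; loses to P and T → score 2.
P has the best pairwise record.

P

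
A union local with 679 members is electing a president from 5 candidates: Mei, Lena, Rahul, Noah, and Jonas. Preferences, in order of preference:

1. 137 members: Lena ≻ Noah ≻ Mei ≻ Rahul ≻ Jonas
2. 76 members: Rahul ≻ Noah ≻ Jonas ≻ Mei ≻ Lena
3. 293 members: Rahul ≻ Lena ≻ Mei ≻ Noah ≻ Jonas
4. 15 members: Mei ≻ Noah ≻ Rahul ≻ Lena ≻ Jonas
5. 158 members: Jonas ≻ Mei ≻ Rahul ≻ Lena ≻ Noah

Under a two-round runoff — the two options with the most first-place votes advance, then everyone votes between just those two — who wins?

Round 1 first-place votes: Mei 15, Lena 137, Rahul 369, Noah 0, Jonas 158.
Rahul and Jonas advance.
Runoff: Rahul is preferred to Jonas by 521 voters; Jonas by 158.
Rahul wins the runoff.

Rahul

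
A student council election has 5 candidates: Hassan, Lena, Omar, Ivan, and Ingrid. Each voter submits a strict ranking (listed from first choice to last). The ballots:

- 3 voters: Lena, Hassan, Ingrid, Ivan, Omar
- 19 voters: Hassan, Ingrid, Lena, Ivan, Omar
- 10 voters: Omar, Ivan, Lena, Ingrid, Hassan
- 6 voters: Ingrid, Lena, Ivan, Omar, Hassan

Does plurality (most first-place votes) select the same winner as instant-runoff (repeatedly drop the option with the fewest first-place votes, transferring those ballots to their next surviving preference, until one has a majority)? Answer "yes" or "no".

Plurality — first-place votes: Hassan 19, Lena 3, Omar 10, Ivan 0, Ingrid 6. Winner: Hassan.
Instant-runoff — R1 Hassan 19, Lena 3, Omar 10, Ivan 0, Ingrid 6 (Ivan out); R2 Hassan 19, Lena 3, Omar 10, Ingrid 6 (Lena out); R3 Hassan 22, Omar 10, Ingrid 6 (Hassan winner). Winner: Hassan.
The two methods agree.

yes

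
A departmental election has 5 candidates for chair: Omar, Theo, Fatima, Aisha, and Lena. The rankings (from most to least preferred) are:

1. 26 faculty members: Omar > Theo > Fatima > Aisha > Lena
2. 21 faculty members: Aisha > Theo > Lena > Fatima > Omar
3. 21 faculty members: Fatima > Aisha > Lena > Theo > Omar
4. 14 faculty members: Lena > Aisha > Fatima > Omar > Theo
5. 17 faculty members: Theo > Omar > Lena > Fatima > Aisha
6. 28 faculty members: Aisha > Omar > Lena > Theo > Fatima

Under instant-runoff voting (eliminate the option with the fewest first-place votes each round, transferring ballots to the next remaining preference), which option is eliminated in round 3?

Round 1: Omar 26, Theo 17, Fatima 21, Aisha 49, Lena 14. Eliminate Lena.
Round 2: Omar 26, Theo 17, Fatima 21, Aisha 63. Eliminate Theo.
Round 3: Omar 43, Fatima 21, Aisha 63. Eliminate Fatima.

Fatima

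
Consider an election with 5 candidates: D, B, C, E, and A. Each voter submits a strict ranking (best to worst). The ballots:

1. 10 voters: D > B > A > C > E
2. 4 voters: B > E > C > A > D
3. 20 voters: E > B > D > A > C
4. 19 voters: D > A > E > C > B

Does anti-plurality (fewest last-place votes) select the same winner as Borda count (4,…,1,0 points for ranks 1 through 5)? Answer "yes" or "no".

no

Anti-plurality — last-place votes: D 4, B 19, C 20, E 10, A 0. Winner: A.
Borda — scores: D 156, B 106, C 37, E 130, A 101. Winner: D.
The two methods disagree.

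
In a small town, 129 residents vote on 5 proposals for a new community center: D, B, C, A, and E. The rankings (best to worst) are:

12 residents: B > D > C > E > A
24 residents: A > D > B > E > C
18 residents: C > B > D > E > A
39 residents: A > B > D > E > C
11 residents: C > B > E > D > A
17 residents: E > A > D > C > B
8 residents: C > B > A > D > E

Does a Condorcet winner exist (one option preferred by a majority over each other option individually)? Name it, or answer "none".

A vs D: 88–41 for A.
A vs B: 80–49 for A.
A vs C: 80–49 for A.
A vs E: 71–58 for A.
A beats every other option head-to-head.

A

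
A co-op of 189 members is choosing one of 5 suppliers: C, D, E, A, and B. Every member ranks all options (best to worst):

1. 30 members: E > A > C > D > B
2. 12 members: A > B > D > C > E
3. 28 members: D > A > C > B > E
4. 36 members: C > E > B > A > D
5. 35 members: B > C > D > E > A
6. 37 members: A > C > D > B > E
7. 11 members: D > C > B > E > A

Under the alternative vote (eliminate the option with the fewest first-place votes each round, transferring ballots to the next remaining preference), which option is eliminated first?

Round 1: C 36, D 39, E 30, A 49, B 35. Eliminate E.

E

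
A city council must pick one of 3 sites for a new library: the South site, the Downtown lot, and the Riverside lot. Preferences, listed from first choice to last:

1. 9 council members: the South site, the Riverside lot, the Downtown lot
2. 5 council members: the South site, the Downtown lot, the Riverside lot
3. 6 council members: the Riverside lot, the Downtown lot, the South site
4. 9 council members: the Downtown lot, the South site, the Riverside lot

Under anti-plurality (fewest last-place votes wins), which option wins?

the South site

Last-place votes: the South site 6, the Downtown lot 9, the Riverside lot 14.
the South site is ranked last by the fewest voters, so the South site wins.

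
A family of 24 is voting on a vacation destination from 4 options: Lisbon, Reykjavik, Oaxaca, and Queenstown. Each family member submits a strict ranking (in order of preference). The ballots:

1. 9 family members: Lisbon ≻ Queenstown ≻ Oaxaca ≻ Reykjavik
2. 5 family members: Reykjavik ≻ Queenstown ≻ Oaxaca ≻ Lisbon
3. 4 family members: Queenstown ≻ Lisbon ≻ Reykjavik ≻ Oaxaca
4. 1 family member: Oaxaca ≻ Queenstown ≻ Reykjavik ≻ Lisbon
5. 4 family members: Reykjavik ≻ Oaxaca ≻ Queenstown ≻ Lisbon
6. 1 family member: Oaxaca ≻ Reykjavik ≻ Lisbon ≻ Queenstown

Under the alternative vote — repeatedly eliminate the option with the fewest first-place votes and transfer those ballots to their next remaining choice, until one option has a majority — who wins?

Round 1: Lisbon 9, Reykjavik 9, Oaxaca 2, Queenstown 4. Eliminate Oaxaca.
Round 2: Lisbon 9, Reykjavik 10, Queenstown 5. Eliminate Queenstown.
Round 3: Lisbon 13, Reykjavik 11. Lisbon has a majority.

Lisbon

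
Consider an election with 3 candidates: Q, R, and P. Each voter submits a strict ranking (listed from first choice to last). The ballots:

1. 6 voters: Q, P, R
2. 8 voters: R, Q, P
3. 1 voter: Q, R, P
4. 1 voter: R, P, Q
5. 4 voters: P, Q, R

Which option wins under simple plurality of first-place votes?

First-place votes: Q 7, R 9, P 4.
R has the most first-place votes.

R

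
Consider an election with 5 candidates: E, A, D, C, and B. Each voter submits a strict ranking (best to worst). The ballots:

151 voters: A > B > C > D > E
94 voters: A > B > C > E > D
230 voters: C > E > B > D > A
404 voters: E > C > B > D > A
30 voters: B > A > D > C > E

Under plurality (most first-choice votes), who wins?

First-place votes: E 404, A 245, D 0, C 230, B 30.
E has the most first-place votes.

E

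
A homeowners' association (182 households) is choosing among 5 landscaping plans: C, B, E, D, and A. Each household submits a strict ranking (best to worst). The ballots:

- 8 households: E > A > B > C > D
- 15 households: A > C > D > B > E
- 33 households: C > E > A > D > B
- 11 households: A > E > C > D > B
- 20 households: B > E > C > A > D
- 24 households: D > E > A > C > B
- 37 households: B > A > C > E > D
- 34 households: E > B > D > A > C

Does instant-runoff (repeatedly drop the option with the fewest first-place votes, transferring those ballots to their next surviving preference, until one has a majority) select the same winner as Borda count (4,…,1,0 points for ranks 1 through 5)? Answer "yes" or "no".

yes

Instant-runoff — R1 C 33, B 57, E 42, D 24, A 26 (D out); R2 C 33, B 57, E 66, A 26 (A out); R3 C 48, B 57, E 77 (C out); R4 B 72, E 110 (E winner). Winner: E.
Borda — scores: C 345, B 361, E 469, D 238, A 407. Winner: E.
The two methods agree.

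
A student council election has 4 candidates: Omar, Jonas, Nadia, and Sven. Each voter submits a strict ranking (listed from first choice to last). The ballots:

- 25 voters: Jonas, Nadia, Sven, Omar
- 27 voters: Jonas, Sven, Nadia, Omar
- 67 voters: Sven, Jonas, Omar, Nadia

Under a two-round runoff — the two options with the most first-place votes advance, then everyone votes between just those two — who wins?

Sven

Round 1 first-place votes: Omar 0, Jonas 52, Nadia 0, Sven 67.
Sven and Jonas advance.
Runoff: Sven is preferred to Jonas by 67 voters; Jonas by 52.
Sven wins the runoff.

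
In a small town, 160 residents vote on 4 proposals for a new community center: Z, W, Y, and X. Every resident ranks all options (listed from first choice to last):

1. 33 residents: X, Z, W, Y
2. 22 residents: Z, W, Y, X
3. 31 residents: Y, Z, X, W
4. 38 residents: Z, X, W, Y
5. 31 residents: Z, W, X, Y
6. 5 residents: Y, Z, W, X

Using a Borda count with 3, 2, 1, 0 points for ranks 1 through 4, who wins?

Z: 33·2 + 22·3 + 31·2 + 38·3 + 31·3 + 5·2 = 411
W: 33·1 + 22·2 + 31·0 + 38·1 + 31·2 + 5·1 = 182
Y: 33·0 + 22·1 + 31·3 + 38·0 + 31·0 + 5·3 = 130
X: 33·3 + 22·0 + 31·1 + 38·2 + 31·1 + 5·0 = 237
Z has the highest Borda score (411).

Z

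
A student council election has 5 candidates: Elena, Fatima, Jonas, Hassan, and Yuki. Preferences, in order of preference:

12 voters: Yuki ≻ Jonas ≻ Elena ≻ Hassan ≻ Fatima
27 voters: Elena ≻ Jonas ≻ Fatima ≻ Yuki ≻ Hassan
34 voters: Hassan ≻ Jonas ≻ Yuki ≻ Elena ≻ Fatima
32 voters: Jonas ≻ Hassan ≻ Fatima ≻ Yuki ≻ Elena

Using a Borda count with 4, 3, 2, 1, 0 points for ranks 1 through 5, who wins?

Jonas

Elena: 12·2 + 27·4 + 34·1 + 32·0 = 166
Fatima: 12·0 + 27·2 + 34·0 + 32·2 = 118
Jonas: 12·3 + 27·3 + 34·3 + 32·4 = 347
Hassan: 12·1 + 27·0 + 34·4 + 32·3 = 244
Yuki: 12·4 + 27·1 + 34·2 + 32·1 = 175
Jonas has the highest Borda score (347).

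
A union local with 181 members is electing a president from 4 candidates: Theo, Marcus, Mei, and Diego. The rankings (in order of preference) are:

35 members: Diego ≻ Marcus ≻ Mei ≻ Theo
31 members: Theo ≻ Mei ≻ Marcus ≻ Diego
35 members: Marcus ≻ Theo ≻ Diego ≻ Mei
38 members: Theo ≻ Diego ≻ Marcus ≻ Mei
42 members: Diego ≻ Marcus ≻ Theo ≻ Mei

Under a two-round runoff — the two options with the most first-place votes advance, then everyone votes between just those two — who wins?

Theo

Round 1 first-place votes: Theo 69, Marcus 35, Mei 0, Diego 77.
Diego and Theo advance.
Runoff: Diego is preferred to Theo by 77 voters; Theo by 104.
Theo wins the runoff.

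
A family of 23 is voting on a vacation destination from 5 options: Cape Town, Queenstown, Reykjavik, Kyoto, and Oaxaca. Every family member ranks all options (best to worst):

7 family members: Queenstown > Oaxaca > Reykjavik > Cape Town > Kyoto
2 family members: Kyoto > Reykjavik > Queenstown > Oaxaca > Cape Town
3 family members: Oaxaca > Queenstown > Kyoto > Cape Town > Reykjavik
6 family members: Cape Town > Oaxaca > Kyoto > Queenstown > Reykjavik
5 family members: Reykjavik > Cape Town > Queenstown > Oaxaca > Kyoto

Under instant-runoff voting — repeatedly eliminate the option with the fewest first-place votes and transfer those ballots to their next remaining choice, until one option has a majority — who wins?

Queenstown

Round 1: Cape Town 6, Queenstown 7, Reykjavik 5, Kyoto 2, Oaxaca 3. Eliminate Kyoto.
Round 2: Cape Town 6, Queenstown 7, Reykjavik 7, Oaxaca 3. Eliminate Oaxaca.
Round 3: Cape Town 6, Queenstown 10, Reykjavik 7. Eliminate Cape Town.
Round 4: Queenstown 16, Reykjavik 7. Queenstown has a majority.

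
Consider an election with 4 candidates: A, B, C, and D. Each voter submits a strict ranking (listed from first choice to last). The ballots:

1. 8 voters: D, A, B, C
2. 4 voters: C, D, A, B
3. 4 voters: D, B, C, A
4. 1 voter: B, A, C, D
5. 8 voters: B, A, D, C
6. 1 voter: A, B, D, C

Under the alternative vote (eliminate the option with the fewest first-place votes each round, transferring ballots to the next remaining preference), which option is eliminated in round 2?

Round 1: A 1, B 9, C 4, D 12. Eliminate A.
Round 2: B 10, C 4, D 12. Eliminate C.

C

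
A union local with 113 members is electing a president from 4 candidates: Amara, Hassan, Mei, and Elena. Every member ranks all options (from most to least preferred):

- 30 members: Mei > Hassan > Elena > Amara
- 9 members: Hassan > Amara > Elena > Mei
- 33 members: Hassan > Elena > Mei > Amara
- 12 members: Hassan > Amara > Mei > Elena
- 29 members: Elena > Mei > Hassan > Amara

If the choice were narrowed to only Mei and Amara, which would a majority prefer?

Voters preferring Mei to Amara: 92; preferring Amara to Mei: 21.
Mei wins the head-to-head.

Mei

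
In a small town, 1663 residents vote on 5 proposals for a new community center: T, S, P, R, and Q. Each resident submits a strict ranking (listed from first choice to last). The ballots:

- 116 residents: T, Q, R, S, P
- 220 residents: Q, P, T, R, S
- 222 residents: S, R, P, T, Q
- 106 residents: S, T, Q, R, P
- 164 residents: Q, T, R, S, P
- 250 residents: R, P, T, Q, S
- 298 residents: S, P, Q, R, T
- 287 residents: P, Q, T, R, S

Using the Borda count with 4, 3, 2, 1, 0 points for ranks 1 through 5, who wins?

T: 116·4 + 220·2 + 222·1 + 106·3 + 164·3 + 250·2 + 298·0 + 287·2 = 3010
S: 116·1 + 220·0 + 222·4 + 106·4 + 164·1 + 250·0 + 298·4 + 287·0 = 2784
P: 116·0 + 220·3 + 222·2 + 106·0 + 164·0 + 250·3 + 298·3 + 287·4 = 3896
R: 116·2 + 220·1 + 222·3 + 106·1 + 164·2 + 250·4 + 298·1 + 287·1 = 3137
Q: 116·3 + 220·4 + 222·0 + 106·2 + 164·4 + 250·1 + 298·2 + 287·3 = 3803
P has the highest Borda score (3896).

P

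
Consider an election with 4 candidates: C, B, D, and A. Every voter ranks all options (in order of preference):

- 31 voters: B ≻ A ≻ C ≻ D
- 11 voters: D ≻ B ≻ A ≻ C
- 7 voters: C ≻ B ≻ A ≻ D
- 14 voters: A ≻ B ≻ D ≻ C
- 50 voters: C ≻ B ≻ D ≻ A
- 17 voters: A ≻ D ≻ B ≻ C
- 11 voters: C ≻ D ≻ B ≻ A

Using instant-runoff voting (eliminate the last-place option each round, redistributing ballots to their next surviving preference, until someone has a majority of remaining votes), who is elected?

B

Round 1: C 68, B 31, D 11, A 31. Eliminate D.
Round 2: C 68, B 42, A 31. Eliminate A.
Round 3: C 68, B 73. B has a majority.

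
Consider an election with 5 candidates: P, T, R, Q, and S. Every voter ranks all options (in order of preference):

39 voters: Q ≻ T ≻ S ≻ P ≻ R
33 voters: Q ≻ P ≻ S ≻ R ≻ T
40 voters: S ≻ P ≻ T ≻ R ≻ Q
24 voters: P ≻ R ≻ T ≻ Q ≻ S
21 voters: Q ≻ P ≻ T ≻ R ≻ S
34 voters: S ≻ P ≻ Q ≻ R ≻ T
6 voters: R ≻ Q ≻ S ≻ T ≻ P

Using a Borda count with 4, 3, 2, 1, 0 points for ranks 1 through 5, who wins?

P: 39·1 + 33·3 + 40·3 + 24·4 + 21·3 + 34·3 + 6·0 = 519
T: 39·3 + 33·0 + 40·2 + 24·2 + 21·2 + 34·0 + 6·1 = 293
R: 39·0 + 33·1 + 40·1 + 24·3 + 21·1 + 34·1 + 6·4 = 224
Q: 39·4 + 33·4 + 40·0 + 24·1 + 21·4 + 34·2 + 6·3 = 482
S: 39·2 + 33·2 + 40·4 + 24·0 + 21·0 + 34·4 + 6·2 = 452
P has the highest Borda score (519).

P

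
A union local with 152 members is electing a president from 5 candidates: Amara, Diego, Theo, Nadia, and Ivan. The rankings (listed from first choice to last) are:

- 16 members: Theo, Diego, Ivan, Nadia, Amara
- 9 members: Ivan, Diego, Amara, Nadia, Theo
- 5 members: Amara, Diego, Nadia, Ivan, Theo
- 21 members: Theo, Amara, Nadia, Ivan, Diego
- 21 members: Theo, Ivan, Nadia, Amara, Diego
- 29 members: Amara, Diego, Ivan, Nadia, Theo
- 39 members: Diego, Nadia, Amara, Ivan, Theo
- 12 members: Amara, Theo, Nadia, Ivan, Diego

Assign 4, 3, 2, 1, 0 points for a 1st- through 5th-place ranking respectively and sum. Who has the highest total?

Amara: 16·0 + 9·2 + 5·4 + 21·3 + 21·1 + 29·4 + 39·2 + 12·4 = 364
Diego: 16·3 + 9·3 + 5·3 + 21·0 + 21·0 + 29·3 + 39·4 + 12·0 = 333
Theo: 16·4 + 9·0 + 5·0 + 21·4 + 21·4 + 29·0 + 39·0 + 12·3 = 268
Nadia: 16·1 + 9·1 + 5·2 + 21·2 + 21·2 + 29·1 + 39·3 + 12·2 = 289
Ivan: 16·2 + 9·4 + 5·1 + 21·1 + 21·3 + 29·2 + 39·1 + 12·1 = 266
Amara has the highest Borda score (364).

Amara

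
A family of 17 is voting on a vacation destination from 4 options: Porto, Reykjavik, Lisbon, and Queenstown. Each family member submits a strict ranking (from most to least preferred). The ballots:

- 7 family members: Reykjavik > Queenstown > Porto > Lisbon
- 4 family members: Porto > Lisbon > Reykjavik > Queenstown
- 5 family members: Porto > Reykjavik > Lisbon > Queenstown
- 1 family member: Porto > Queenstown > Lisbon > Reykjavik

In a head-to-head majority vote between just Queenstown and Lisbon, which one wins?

Lisbon

Voters preferring Queenstown to Lisbon: 8; preferring Lisbon to Queenstown: 9.
Lisbon wins the head-to-head.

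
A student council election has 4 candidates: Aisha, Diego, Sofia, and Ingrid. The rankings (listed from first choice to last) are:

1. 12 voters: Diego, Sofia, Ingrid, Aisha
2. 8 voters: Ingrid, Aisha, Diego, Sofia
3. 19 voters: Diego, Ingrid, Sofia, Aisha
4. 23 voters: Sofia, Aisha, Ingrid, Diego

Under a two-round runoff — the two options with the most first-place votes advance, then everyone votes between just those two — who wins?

Diego

Round 1 first-place votes: Aisha 0, Diego 31, Sofia 23, Ingrid 8.
Diego and Sofia advance.
Runoff: Diego is preferred to Sofia by 39 voters; Sofia by 23.
Diego wins the runoff.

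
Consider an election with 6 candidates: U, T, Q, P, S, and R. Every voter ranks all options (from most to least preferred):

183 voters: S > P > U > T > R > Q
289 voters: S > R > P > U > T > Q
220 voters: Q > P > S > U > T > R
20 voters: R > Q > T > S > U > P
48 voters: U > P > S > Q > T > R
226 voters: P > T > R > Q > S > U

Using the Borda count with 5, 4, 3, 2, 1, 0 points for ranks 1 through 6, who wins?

P

U: 183·3 + 289·2 + 220·2 + 20·1 + 48·5 + 226·0 = 1827
T: 183·2 + 289·1 + 220·1 + 20·3 + 48·1 + 226·4 = 1887
Q: 183·0 + 289·0 + 220·5 + 20·4 + 48·2 + 226·2 = 1728
P: 183·4 + 289·3 + 220·4 + 20·0 + 48·4 + 226·5 = 3801
S: 183·5 + 289·5 + 220·3 + 20·2 + 48·3 + 226·1 = 3430
R: 183·1 + 289·4 + 220·0 + 20·5 + 48·0 + 226·3 = 2117
P has the highest Borda score (3801).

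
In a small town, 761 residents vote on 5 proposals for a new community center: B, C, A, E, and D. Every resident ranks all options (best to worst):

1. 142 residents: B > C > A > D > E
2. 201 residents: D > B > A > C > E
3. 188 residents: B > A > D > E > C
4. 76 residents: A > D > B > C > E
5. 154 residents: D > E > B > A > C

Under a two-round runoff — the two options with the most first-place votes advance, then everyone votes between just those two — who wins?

D

Round 1 first-place votes: B 330, C 0, A 76, E 0, D 355.
D and B advance.
Runoff: D is preferred to B by 431 voters; B by 330.
D wins the runoff.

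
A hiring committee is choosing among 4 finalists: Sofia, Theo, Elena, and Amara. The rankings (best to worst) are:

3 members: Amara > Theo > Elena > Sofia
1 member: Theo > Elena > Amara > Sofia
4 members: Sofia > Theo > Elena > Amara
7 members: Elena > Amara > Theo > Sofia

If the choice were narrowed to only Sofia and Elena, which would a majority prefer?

Elena

Voters preferring Sofia to Elena: 4; preferring Elena to Sofia: 11.
Elena wins the head-to-head.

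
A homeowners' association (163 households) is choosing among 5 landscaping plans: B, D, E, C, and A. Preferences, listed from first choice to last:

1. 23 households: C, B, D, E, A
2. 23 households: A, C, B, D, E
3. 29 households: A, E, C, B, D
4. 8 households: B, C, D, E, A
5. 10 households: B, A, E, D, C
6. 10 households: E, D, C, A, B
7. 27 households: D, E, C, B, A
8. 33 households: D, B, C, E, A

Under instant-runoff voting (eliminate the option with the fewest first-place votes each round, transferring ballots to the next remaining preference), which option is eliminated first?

E

Round 1: B 18, D 60, E 10, C 23, A 52. Eliminate E.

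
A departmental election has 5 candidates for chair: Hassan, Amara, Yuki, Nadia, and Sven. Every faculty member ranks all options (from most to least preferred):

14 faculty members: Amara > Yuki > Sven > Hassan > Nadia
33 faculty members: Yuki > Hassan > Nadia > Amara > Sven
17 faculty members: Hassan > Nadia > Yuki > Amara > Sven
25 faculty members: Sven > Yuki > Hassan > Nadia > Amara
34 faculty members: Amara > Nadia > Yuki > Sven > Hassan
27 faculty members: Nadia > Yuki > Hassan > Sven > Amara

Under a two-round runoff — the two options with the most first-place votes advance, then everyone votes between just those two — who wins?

Round 1 first-place votes: Hassan 17, Amara 48, Yuki 33, Nadia 27, Sven 25.
Amara and Yuki advance.
Runoff: Amara is preferred to Yuki by 48 voters; Yuki by 102.
Yuki wins the runoff.

Yuki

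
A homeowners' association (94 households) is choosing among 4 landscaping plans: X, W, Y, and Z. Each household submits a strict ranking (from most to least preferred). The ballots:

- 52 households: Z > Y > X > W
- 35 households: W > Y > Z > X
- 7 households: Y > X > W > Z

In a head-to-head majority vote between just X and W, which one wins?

Voters preferring X to W: 59; preferring W to X: 35.
X wins the head-to-head.

X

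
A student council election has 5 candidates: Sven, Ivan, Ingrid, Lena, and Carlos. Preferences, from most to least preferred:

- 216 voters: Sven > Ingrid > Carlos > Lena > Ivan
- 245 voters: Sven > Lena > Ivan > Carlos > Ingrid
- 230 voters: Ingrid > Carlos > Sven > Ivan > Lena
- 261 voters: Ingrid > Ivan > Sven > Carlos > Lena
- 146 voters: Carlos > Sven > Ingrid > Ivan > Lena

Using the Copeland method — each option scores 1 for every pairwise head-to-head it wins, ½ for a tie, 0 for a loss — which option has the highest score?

Sven: beats Ivan, Ingrid, Lena, and Carlos → score 4.
Ivan: beats Lena; loses to Sven, Ingrid, and Carlos → score 1.
Ingrid: beats Ivan, Lena, and Carlos; loses to Sven → score 3.
Lena: loses to Sven, Ivan, Ingrid, and Carlos → score 0.
Carlos: beats Ivan and Lena; loses to Sven and Ingrid → score 2.
Sven has the best pairwise record.

Sven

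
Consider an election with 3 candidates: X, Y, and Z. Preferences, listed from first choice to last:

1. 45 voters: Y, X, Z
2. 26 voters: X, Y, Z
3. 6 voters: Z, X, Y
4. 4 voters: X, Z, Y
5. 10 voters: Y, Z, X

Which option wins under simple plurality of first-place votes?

First-place votes: X 30, Y 55, Z 6.
Y has the most first-place votes.

Y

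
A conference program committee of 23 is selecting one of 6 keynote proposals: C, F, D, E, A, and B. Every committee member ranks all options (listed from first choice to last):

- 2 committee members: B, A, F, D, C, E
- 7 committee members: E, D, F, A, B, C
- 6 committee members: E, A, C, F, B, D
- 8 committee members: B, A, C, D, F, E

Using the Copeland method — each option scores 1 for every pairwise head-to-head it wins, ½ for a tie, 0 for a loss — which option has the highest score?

C: beats F and D; loses to E, A, and B → score 2.
F: beats B; loses to C, D, E, and A → score 1.
D: beats F; loses to C, E, A, and B → score 1.
E: beats C, F, D, A, and B → score 5.
A: beats C, F, D, and B; loses to E → score 4.
B: beats C and D; loses to F, E, and A → score 2.
E has the best pairwise record.

E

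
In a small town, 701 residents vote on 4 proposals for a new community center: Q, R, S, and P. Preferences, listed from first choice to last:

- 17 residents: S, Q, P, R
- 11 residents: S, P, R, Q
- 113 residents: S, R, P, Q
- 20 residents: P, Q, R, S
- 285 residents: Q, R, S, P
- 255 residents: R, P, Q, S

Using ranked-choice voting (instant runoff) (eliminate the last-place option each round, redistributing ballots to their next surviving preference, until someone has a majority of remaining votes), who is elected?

Round 1: Q 285, R 255, S 141, P 20. Eliminate P.
Round 2: Q 305, R 255, S 141. Eliminate S.
Round 3: Q 322, R 379. R has a majority.

R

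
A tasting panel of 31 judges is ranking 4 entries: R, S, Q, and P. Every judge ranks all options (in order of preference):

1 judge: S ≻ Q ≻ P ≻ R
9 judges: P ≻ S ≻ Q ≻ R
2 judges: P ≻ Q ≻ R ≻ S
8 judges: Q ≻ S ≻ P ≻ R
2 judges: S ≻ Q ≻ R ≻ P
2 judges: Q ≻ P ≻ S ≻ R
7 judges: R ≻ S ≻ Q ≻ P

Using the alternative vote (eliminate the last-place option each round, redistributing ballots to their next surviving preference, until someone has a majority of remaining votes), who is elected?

Round 1: R 7, S 3, Q 10, P 11. Eliminate S.
Round 2: R 7, Q 13, P 11. Eliminate R.
Round 3: Q 20, P 11. Q has a majority.

Q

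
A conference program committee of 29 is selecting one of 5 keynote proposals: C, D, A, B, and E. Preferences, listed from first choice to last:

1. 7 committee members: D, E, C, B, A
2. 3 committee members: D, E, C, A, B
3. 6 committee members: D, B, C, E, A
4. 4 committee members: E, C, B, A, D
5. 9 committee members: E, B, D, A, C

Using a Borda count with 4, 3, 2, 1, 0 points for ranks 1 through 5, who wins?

E

C: 7·2 + 3·2 + 6·2 + 4·3 + 9·0 = 44
D: 7·4 + 3·4 + 6·4 + 4·0 + 9·2 = 82
A: 7·0 + 3·1 + 6·0 + 4·1 + 9·1 = 16
B: 7·1 + 3·0 + 6·3 + 4·2 + 9·3 = 60
E: 7·3 + 3·3 + 6·1 + 4·4 + 9·4 = 88
E has the highest Borda score (88).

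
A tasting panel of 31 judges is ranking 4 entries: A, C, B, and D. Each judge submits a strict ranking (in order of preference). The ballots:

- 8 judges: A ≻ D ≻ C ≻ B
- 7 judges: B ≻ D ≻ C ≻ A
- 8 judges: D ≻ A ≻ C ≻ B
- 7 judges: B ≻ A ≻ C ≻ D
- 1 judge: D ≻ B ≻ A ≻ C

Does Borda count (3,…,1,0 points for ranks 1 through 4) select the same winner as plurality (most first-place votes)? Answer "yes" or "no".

Borda — scores: A 55, C 30, B 44, D 57. Winner: D.
Plurality — first-place votes: A 8, C 0, B 14, D 9. Winner: B.
The two methods disagree.

no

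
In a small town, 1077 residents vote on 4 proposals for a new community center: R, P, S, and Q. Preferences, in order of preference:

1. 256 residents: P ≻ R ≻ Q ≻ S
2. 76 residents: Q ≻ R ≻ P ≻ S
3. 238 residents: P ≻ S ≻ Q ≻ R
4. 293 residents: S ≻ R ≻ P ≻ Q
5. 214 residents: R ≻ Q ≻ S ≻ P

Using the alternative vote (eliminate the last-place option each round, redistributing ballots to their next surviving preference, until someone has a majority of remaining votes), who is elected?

P

Round 1: R 214, P 494, S 293, Q 76. Eliminate Q.
Round 2: R 290, P 494, S 293. Eliminate R.
Round 3: P 570, S 507. P has a majority.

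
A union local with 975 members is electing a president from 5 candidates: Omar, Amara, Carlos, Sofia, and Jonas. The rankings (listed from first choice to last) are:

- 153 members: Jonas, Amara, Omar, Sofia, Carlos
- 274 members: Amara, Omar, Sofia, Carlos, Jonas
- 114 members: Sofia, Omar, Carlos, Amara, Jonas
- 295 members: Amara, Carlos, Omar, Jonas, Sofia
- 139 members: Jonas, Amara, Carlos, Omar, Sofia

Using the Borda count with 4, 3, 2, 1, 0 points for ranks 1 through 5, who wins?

Amara

Omar: 153·2 + 274·3 + 114·3 + 295·2 + 139·1 = 2199
Amara: 153·3 + 274·4 + 114·1 + 295·4 + 139·3 = 3266
Carlos: 153·0 + 274·1 + 114·2 + 295·3 + 139·2 = 1665
Sofia: 153·1 + 274·2 + 114·4 + 295·0 + 139·0 = 1157
Jonas: 153·4 + 274·0 + 114·0 + 295·1 + 139·4 = 1463
Amara has the highest Borda score (3266).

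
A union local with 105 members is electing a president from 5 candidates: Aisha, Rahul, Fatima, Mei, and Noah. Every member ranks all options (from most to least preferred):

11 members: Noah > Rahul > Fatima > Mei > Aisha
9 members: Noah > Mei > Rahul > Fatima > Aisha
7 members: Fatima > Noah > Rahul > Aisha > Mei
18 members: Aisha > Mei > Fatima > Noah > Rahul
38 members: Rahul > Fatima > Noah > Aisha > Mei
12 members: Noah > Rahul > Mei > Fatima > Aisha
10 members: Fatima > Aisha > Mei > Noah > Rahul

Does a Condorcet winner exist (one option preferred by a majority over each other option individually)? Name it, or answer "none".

Checking pairwise contests:
Rahul beats Aisha 77–28.
Noah beats Rahul 67–38.
Rahul beats Fatima 70–35.
Aisha beats Mei 73–32.
Fatima beats Noah 73–32.
Every option loses at least one head-to-head, so there is no Condorcet winner.

none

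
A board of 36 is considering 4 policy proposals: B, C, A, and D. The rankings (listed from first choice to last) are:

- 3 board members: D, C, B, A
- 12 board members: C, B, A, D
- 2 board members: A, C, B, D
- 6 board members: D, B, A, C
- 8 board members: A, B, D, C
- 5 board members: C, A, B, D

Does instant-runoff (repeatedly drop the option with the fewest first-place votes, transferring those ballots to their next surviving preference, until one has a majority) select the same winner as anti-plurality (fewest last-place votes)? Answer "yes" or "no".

no

Instant-runoff — R1 B 0, C 17, A 10, D 9 (B out); R2 C 17, A 10, D 9 (D out); R3 C 20, A 16 (C winner). Winner: C.
Anti-plurality — last-place votes: B 0, C 14, A 3, D 19. Winner: B.
The two methods disagree.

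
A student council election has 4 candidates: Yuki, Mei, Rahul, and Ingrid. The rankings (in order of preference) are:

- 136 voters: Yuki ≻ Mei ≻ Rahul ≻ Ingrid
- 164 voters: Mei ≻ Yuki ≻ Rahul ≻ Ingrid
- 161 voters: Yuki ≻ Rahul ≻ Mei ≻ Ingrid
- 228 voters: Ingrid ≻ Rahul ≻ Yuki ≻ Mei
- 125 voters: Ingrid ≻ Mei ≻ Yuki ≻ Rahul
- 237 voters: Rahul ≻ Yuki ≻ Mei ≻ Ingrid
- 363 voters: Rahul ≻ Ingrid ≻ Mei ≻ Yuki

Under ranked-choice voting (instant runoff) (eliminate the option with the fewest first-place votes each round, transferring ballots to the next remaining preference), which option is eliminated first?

Mei

Round 1: Yuki 297, Mei 164, Rahul 600, Ingrid 353. Eliminate Mei.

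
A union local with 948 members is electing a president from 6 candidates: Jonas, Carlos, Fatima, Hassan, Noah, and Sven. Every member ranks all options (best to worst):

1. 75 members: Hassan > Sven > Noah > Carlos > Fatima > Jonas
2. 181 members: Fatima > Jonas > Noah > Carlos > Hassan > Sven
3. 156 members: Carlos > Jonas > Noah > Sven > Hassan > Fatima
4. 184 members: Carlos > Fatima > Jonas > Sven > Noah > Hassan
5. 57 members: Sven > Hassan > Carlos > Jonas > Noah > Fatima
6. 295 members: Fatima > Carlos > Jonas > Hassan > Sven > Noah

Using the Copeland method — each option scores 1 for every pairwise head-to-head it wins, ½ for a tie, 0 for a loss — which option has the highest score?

Jonas: beats Hassan, Noah, and Sven; loses to Carlos and Fatima → score 3.
Carlos: beats Jonas, Hassan, Noah, and Sven; loses to Fatima → score 4.
Fatima: beats Jonas, Carlos, Hassan, Noah, and Sven → score 5.
Hassan: beats Sven; loses to Jonas, Carlos, Fatima, and Noah → score 1.
Noah: beats Hassan; loses to Jonas, Carlos, Fatima, and Sven → score 1.
Sven: beats Noah; loses to Jonas, Carlos, Fatima, and Hassan → score 1.
Fatima has the best pairwise record.

Fatima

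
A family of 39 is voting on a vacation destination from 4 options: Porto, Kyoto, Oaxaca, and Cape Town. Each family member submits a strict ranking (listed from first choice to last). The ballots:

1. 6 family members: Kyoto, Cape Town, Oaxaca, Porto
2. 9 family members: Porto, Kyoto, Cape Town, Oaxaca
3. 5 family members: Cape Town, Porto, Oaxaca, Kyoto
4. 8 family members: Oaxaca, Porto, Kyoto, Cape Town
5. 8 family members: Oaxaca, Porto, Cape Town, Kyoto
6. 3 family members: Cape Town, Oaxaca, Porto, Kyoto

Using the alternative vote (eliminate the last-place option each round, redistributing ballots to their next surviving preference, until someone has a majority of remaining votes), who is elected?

Cape Town

Round 1: Porto 9, Kyoto 6, Oaxaca 16, Cape Town 8. Eliminate Kyoto.
Round 2: Porto 9, Oaxaca 16, Cape Town 14. Eliminate Porto.
Round 3: Oaxaca 16, Cape Town 23. Cape Town has a majority.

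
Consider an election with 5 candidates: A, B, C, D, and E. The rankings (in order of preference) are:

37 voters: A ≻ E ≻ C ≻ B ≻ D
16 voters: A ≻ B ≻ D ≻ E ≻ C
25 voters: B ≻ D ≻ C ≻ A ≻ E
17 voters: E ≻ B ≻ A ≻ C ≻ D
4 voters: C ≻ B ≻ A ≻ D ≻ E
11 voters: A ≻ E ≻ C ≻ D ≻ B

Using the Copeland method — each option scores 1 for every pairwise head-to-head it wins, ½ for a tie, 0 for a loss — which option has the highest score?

A

A: beats B, C, D, and E → score 4.
B: beats C and D; loses to A and E → score 2.
C: beats D; loses to A, B, and E → score 1.
D: loses to A, B, C, and E → score 0.
E: beats B, C, and D; loses to A → score 3.
A has the best pairwise record.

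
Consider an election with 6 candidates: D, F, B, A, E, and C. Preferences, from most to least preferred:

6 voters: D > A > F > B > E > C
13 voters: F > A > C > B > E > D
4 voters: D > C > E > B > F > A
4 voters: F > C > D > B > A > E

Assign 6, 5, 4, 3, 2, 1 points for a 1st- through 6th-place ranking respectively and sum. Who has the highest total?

D: 6·6 + 13·1 + 4·6 + 4·4 = 89
F: 6·4 + 13·6 + 4·2 + 4·6 = 134
B: 6·3 + 13·3 + 4·3 + 4·3 = 81
A: 6·5 + 13·5 + 4·1 + 4·2 = 107
E: 6·2 + 13·2 + 4·4 + 4·1 = 58
C: 6·1 + 13·4 + 4·5 + 4·5 = 98
F has the highest Borda score (134).

F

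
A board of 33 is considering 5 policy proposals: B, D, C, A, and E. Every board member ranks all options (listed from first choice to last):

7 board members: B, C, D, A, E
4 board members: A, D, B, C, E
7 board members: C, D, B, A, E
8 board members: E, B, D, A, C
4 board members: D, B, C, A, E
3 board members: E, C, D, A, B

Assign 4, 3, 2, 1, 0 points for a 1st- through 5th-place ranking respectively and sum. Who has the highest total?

B

B: 7·4 + 4·2 + 7·2 + 8·3 + 4·3 + 3·0 = 86
D: 7·2 + 4·3 + 7·3 + 8·2 + 4·4 + 3·2 = 85
C: 7·3 + 4·1 + 7·4 + 8·0 + 4·2 + 3·3 = 70
A: 7·1 + 4·4 + 7·1 + 8·1 + 4·1 + 3·1 = 45
E: 7·0 + 4·0 + 7·0 + 8·4 + 4·0 + 3·4 = 44
B has the highest Borda score (86).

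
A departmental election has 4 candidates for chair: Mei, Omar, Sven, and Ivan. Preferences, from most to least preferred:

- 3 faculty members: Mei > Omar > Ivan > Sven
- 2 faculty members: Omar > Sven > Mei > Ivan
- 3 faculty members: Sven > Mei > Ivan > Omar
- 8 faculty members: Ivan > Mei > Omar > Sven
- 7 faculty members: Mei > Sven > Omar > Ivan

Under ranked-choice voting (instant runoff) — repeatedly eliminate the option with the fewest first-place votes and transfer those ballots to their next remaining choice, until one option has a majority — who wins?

Round 1: Mei 10, Omar 2, Sven 3, Ivan 8. Eliminate Omar.
Round 2: Mei 10, Sven 5, Ivan 8. Eliminate Sven.
Round 3: Mei 15, Ivan 8. Mei has a majority.

Mei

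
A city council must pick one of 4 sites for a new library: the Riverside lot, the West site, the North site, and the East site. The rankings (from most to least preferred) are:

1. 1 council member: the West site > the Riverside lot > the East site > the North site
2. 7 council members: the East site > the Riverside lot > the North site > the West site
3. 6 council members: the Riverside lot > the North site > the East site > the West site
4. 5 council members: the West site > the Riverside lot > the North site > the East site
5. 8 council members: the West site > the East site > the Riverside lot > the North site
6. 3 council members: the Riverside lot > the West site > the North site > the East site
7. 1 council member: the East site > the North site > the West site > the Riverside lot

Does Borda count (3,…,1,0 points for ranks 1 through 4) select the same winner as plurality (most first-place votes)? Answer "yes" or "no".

no

Borda — scores: the Riverside lot 61, the West site 49, the North site 29, the East site 47. Winner: the Riverside lot.
Plurality — first-place votes: the Riverside lot 9, the West site 14, the North site 0, the East site 8. Winner: the West site.
The two methods disagree.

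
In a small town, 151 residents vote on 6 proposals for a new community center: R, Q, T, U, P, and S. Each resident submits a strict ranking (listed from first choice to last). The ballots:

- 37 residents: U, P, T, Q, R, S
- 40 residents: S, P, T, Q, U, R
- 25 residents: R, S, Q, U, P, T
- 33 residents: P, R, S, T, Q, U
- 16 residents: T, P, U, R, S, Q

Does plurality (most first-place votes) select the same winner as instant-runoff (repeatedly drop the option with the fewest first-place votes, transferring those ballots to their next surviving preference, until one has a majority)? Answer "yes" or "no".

Plurality — first-place votes: R 25, Q 0, T 16, U 37, P 33, S 40. Winner: S.
Instant-runoff — R1 R 25, Q 0, T 16, U 37, P 33, S 40 (Q out); R2 R 25, T 16, U 37, P 33, S 40 (T out); R3 R 25, U 37, P 49, S 40 (R out); R4 U 37, P 49, S 65 (U out); R5 P 86, S 65 (P winner). Winner: P.
The two methods disagree.

no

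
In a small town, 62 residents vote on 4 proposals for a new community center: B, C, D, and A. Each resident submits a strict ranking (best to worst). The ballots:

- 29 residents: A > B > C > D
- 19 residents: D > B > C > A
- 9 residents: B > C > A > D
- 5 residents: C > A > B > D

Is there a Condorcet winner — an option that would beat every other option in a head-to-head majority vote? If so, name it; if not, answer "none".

none

Checking pairwise contests:
A beats B 34–28.
B beats C 57–5.
B beats D 43–19.
C beats A 33–29.
Every option loses at least one head-to-head, so there is no Condorcet winner.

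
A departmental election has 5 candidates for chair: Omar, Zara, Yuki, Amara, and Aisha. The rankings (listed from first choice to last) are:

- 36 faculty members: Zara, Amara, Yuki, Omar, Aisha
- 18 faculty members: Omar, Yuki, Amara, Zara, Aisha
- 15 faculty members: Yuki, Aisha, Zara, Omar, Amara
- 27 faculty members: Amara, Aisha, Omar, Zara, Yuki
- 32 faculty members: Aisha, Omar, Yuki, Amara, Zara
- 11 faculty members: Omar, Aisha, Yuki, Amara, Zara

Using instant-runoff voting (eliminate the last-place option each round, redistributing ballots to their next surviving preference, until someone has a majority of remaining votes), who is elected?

Round 1: Omar 29, Zara 36, Yuki 15, Amara 27, Aisha 32. Eliminate Yuki.
Round 2: Omar 29, Zara 36, Amara 27, Aisha 47. Eliminate Amara.
Round 3: Omar 29, Zara 36, Aisha 74. Aisha has a majority.

Aisha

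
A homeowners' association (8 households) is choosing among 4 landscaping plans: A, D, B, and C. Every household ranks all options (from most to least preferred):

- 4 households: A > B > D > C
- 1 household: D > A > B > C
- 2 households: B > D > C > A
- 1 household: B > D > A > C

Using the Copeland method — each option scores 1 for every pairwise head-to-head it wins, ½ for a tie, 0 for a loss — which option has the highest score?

A: beats B and C; ties D → score 2.5.
D: beats C; ties A; loses to B → score 1.5.
B: beats D and C; loses to A → score 2.
C: loses to A, D, and B → score 0.
A has the best pairwise record.

A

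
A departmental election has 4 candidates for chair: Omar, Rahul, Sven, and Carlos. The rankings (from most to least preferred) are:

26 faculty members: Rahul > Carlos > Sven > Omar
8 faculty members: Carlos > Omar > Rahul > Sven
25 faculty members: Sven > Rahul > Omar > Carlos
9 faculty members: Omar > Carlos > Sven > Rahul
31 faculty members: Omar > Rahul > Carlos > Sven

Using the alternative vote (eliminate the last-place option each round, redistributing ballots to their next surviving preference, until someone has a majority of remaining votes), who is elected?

Round 1: Omar 40, Rahul 26, Sven 25, Carlos 8. Eliminate Carlos.
Round 2: Omar 48, Rahul 26, Sven 25. Eliminate Sven.
Round 3: Omar 48, Rahul 51. Rahul has a majority.

Rahul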